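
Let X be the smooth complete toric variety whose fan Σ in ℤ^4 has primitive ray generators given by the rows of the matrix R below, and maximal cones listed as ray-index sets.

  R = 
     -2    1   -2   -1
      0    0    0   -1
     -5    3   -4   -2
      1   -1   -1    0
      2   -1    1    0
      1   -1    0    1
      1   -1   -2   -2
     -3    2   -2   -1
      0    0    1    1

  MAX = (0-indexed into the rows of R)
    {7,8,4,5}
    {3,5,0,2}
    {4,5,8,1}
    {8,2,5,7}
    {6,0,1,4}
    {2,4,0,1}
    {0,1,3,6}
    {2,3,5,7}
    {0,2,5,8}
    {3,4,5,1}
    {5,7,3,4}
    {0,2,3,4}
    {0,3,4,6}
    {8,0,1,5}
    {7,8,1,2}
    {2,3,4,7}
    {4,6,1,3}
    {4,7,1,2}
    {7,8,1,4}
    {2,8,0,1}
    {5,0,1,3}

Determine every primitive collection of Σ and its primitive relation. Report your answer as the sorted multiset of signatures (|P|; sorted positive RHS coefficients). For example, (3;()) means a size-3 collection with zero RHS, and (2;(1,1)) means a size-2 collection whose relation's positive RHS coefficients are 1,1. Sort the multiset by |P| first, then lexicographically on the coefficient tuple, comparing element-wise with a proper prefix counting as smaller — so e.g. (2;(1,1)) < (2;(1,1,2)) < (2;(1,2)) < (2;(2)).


Minimal non-faces — 15 found among 9 rays, 21 max cones:

  {0,7}:  v_{0} + v_{7} = v_{2}  so sig = (2;(1))
  {3,8}:  v_{3} + v_{8} = v_{5}  so sig = (2;(1))
  {6,8}:  v_{6} + v_{8} = v_{1} + v_{3}  so sig = (2;(1,1))
  {5,6}:  v_{5} + v_{6} = v_{1} + 2·v_{3}  so sig = (2;(1,2))
  {6,7}:  v_{6} + v_{7} = 3·v_{0} + 2·v_{4}  so sig = (2;(2,3))
  {2,6}:  v_{2} + v_{6} = 4·v_{0} + 2·v_{4}  so sig = (2;(2,4))
  {0,4,8}:  v_{0} + v_{4} + v_{8} = 0  so sig = (3;())
  {0,4,5}:  v_{0} + v_{4} + v_{5} = v_{3}  so sig = (3;(1))
  {1,5,7}:  v_{1} + v_{5} + v_{7} = v_{0}  so sig = (3;(1))
  {2,4,8}:  v_{2} + v_{4} + v_{8} = v_{7}  so sig = (3;(1))
  {2,4,5}:  v_{2} + v_{4} + v_{5} = v_{3} + v_{7}  so sig = (3;(1,1))
  {1,3,7}:  v_{1} + v_{3} + v_{7} = 2·v_{0} + v_{4}  so sig = (3;(1,2))
  {1,2,3}:  v_{1} + v_{2} + v_{3} = 3·v_{0} + v_{4}  so sig = (3;(1,3))
  {1,2,5}:  v_{1} + v_{2} + v_{5} = 2·v_{0}  so sig = (3;(2))
  {0,1,3,4}:  v_{0} + v_{1} + v_{3} + v_{4} = v_{6}  so sig = (4;(1))

Sorted signature multiset PRS(X):
    |P|=2: 6 collections, coeffs (1), (1), (1,1), (1,2), (2,3), (2,4)
    |P|=3: 8 collections, coeffs (), (1), (1), (1), (1,1), (1,2), (1,3), (2)
    |P|=4: 1 collection, coeffs (1)


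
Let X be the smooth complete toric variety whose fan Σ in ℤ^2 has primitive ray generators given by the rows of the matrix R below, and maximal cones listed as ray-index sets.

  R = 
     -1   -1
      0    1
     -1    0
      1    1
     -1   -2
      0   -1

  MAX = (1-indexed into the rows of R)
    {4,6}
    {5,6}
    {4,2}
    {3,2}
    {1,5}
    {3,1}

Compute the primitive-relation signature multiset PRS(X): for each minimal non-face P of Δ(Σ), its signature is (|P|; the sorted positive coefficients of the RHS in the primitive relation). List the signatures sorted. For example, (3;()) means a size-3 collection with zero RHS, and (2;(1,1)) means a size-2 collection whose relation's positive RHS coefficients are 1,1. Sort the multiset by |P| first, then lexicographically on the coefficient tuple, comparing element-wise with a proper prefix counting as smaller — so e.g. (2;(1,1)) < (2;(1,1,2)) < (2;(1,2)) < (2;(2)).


|primitive collections| = 9. Relations:

  • {1,4}:  v_{1} + v_{4} = 0  ⇒ sig = (2;())
  • {2,6}:  v_{2} + v_{6} = 0  ⇒ sig = (2;())
  • {1,2}:  v_{1} + v_{2} = v_{3}  ⇒ sig = (2;(1))
  • {1,6}:  v_{1} + v_{6} = v_{5}  ⇒ sig = (2;(1))
  • {2,5}:  v_{2} + v_{5} = v_{1}  ⇒ sig = (2;(1))
  • {3,4}:  v_{3} + v_{4} = v_{2}  ⇒ sig = (2;(1))
  • {3,6}:  v_{3} + v_{6} = v_{1}  ⇒ sig = (2;(1))
  • {4,5}:  v_{4} + v_{5} = v_{6}  ⇒ sig = (2;(1))
  • {3,5}:  v_{3} + v_{5} = 2·v_{1}  ⇒ sig = (2;(2))

so the primitive-relation signature multiset is
    (2;())
    (2;())
    (2;(1))
    (2;(1))
    (2;(1))
    (2;(1))
    (2;(1))
    (2;(1))
    (2;(2))


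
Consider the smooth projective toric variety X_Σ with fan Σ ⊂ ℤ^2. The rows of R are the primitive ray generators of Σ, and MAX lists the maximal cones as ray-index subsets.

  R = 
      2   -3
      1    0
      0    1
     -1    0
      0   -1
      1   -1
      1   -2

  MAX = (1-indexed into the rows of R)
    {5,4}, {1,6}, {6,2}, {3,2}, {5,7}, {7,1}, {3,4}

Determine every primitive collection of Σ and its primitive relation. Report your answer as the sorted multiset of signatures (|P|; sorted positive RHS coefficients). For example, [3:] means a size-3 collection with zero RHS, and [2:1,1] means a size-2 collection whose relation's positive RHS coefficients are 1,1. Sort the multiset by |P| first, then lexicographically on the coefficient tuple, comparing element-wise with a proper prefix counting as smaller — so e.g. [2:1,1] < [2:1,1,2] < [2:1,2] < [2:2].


14 collections generate NE(X_Σ); each relation:

  {2,4}:  v_{2} + v_{4} = 0  ⇒ sig = [2:]
  {3,5}:  v_{3} + v_{5} = 0  ⇒ sig = [2:]
  {2,5}:  v_{2} + v_{5} = v_{6}  ⇒ sig = [2:1]
  {3,6}:  v_{3} + v_{6} = v_{2}  ⇒ sig = [2:1]
  {3,7}:  v_{3} + v_{7} = v_{6}  ⇒ sig = [2:1]
  {4,6}:  v_{4} + v_{6} = v_{5}  ⇒ sig = [2:1]
  {5,6}:  v_{5} + v_{6} = v_{7}  ⇒ sig = [2:1]
  {6,7}:  v_{6} + v_{7} = v_{1}  ⇒ sig = [2:1]
  {1,4}:  v_{1} + v_{4} = v_{5} + v_{7}  ⇒ sig = [2:1,1]
  {1,3}:  v_{1} + v_{3} = 2·v_{6}  ⇒ sig = [2:2]
  {1,5}:  v_{1} + v_{5} = 2·v_{7}  ⇒ sig = [2:2]
  {2,7}:  v_{2} + v_{7} = 2·v_{6}  ⇒ sig = [2:2]
  {4,7}:  v_{4} + v_{7} = 2·v_{5}  ⇒ sig = [2:2]
  {1,2}:  v_{1} + v_{2} = 3·v_{6}  ⇒ sig = [2:3]

Signatures (|P|; sorted positive RHS coefficients), sorted:
    [2:]
    [2:]
    [2:1]
    [2:1]
    [2:1]
    [2:1]
    [2:1]
    [2:1]
    [2:1,1]
    [2:2]
    [2:2]
    [2:2]
    [2:2]
    [2:3]


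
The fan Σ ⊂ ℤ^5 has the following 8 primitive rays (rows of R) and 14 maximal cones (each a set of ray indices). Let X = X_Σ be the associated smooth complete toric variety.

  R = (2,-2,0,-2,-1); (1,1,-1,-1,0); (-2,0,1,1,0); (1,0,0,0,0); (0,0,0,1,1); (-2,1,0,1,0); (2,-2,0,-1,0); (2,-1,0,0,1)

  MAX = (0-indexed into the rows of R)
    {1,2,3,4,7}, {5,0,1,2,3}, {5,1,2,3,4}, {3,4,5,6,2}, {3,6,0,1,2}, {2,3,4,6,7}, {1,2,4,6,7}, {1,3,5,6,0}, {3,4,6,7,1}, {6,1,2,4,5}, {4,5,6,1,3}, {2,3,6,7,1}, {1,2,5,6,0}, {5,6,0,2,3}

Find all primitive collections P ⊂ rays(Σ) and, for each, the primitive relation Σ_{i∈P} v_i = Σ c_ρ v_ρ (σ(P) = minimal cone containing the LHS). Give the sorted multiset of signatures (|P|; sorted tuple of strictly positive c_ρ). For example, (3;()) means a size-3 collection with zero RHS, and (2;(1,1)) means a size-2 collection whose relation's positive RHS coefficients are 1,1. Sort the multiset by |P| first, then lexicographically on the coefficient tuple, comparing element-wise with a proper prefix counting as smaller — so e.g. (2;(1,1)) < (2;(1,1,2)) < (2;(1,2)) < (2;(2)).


Minimal non-faces — 5 found among 8 rays, 14 max cones:

  P = {0,4}:  v_{0} + v_{4} = v_{6}  ⇒ sig = (2;(1))
  P = {5,7}:  v_{5} + v_{7} = v_{4}  ⇒ sig = (2;(1))
  P = {0,7}:  v_{0} + v_{7} = v_{1} + v_{2} + v_{3} + 2·v_{6}  ⇒ sig = (2;(1,1,1,2))
  P = {1,2,3,5,6}:  v_{1} + v_{2} + v_{3} + v_{5} + v_{6} = 0  ⇒ sig = (5;())
  P = {1,2,3,4,6}:  v_{1} + v_{2} + v_{3} + v_{4} + v_{6} = v_{7}  ⇒ sig = (5;(1))

Sorted signature multiset PRS(X):
    (2;(1))
    (2;(1))
    (2;(1,1,1,2))
    (5;())
    (5;(1))


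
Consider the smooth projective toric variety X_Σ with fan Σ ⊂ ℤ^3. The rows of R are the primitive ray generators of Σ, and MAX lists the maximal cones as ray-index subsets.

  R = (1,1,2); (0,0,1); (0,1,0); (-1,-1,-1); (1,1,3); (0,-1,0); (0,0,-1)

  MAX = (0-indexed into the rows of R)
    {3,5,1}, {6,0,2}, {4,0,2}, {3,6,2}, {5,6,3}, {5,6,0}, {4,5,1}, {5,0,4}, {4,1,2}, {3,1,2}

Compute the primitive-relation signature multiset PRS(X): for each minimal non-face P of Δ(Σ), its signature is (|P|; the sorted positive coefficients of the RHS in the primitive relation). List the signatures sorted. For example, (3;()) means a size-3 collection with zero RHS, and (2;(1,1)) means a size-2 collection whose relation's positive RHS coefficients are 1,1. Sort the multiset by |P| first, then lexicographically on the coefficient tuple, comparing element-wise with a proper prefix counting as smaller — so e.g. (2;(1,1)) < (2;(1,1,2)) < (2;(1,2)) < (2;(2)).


6 collections generate NE(X_Σ); each relation:

  P = {1,6}:  v_{1} + v_{6} = 0  ⟹  sig = (2;())
  P = {2,5}:  v_{2} + v_{5} = 0  ⟹  sig = (2;())
  P = {0,1}:  v_{0} + v_{1} = v_{4}  ⟹  sig = (2;(1))
  P = {0,3}:  v_{0} + v_{3} = v_{1}  ⟹  sig = (2;(1))
  P = {4,6}:  v_{4} + v_{6} = v_{0}  ⟹  sig = (2;(1))
  P = {3,4}:  v_{3} + v_{4} = 2·v_{1}  ⟹  sig = (2;(2))

Hence PRS(X_Σ) =
{ (2;()) ×2,  (2;(1)) ×3,  (2;(2)) }


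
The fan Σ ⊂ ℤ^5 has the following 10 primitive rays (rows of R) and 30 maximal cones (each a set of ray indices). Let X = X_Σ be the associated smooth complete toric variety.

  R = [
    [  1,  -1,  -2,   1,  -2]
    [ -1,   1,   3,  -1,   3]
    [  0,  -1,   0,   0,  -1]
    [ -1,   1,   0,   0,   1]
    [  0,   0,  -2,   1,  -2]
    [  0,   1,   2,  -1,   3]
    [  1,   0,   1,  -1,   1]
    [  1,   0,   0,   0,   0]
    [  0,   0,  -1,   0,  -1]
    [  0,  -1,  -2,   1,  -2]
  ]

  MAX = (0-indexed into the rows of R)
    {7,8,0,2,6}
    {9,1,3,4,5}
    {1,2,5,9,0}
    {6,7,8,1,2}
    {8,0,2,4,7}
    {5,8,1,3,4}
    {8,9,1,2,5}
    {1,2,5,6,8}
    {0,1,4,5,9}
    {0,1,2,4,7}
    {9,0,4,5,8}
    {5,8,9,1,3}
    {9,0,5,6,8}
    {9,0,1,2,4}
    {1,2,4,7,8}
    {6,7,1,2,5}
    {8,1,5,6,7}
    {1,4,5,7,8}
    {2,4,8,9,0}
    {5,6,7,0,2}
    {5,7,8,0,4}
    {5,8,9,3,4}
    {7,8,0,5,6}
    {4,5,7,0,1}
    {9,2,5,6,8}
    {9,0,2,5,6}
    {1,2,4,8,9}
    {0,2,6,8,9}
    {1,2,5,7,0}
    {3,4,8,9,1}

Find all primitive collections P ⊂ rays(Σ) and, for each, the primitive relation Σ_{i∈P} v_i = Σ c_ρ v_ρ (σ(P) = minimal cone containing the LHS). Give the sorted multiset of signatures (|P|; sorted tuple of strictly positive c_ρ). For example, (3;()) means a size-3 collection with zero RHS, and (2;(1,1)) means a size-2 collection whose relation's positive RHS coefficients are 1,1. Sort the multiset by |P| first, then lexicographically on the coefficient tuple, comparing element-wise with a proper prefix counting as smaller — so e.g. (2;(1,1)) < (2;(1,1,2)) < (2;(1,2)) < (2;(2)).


Minimal non-faces — 13 found among 10 rays, 30 max cones:

  P={7,9}:  v_{7} + v_{9} = v_{0}  ⇒ sig = (2;(1))
  P={3,6}:  v_{3} + v_{6} = v_{5} + v_{8}  ⇒ sig = (2;(1,1))
  P={3,7}:  v_{3} + v_{7} = v_{4} + v_{5}  ⇒ sig = (2;(1,1))
  P={4,6}:  v_{4} + v_{6} = v_{7} + v_{8}  ⇒ sig = (2;(1,1))
  P={0,3}:  v_{0} + v_{3} = v_{4} + v_{5} + v_{9}  ⇒ sig = (2;(1,1,1))
  P={2,3}:  v_{2} + v_{3} = v_{1} + v_{8} + v_{9}  ⇒ sig = (2;(1,1,1))
  P={0,1,8}:  v_{0} + v_{1} + v_{8} = 0  ⇒ sig = (3;())
  P={2,4,5}:  v_{2} + v_{4} + v_{5} = 0  ⇒ sig = (3;())
  P={1,6,9}:  v_{1} + v_{6} + v_{9} = v_{2} + v_{5}  ⇒ sig = (3;(1,1))
  P={0,1,6}:  v_{0} + v_{1} + v_{6} = v_{2} + v_{5} + v_{7}  ⇒ sig = (3;(1,1,1))
  P={2,5,7,8}:  v_{2} + v_{5} + v_{7} + v_{8} = v_{6}  ⇒ sig = (4;(1))
  P={0,2,5,8}:  v_{0} + v_{2} + v_{5} + v_{8} = v_{6} + v_{9}  ⇒ sig = (4;(1,1))
  P={1,4,5,8,9}:  v_{1} + v_{4} + v_{5} + v_{8} + v_{9} = v_{3}  ⇒ sig = (5;(1))

Hence PRS(X_Σ) =
[(2;(1)), (2;(1,1)), (2;(1,1)), (2;(1,1)), (2;(1,1,1)), (2;(1,1,1)), (3;()), (3;()), (3;(1,1)), (3;(1,1,1)), (4;(1)), (4;(1,1)), (5;(1))]


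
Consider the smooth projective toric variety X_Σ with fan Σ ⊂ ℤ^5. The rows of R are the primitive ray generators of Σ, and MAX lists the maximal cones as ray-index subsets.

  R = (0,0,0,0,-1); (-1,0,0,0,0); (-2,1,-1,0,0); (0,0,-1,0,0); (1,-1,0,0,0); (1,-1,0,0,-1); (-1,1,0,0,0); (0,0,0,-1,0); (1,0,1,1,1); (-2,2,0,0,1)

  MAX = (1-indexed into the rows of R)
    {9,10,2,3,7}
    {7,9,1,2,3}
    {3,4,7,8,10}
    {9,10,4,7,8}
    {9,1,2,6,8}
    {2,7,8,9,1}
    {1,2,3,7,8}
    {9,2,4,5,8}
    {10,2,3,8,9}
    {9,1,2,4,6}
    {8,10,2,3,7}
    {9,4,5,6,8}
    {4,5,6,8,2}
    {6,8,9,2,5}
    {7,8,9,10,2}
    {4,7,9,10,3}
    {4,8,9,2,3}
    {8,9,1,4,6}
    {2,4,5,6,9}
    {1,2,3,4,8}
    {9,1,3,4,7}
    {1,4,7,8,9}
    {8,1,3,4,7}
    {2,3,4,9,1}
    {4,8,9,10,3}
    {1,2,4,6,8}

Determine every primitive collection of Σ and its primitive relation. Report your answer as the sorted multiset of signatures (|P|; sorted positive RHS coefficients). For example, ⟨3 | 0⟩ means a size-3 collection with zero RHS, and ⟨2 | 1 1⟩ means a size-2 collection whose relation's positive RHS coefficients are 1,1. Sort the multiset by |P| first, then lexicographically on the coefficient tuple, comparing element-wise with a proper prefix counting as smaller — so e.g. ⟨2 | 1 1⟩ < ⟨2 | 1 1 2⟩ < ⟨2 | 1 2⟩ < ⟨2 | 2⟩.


14 collections generate NE(X_Σ); each relation:

  P={5,7}:  v_{5} + v_{7} = 0 ; sig = ⟨2 | 0⟩
  P={1,5}:  v_{1} + v_{5} = v_{6} ; sig = ⟨2 | 1⟩
  P={6,7}:  v_{6} + v_{7} = v_{1} ; sig = ⟨2 | 1⟩
  P={6,10}:  v_{6} + v_{10} = v_{7} ; sig = ⟨2 | 1⟩
  P={3,5}:  v_{3} + v_{5} = v_{2} + v_{4} ; sig = ⟨2 | 1 1⟩
  P={3,6}:  v_{3} + v_{6} = v_{1} + v_{2} + v_{4} ; sig = ⟨2 | 1 1 1⟩
  P={5,10}:  v_{5} + v_{10} = v_{3} + v_{8} + v_{9} ; sig = ⟨2 | 1 1 1⟩
  P={1,10}:  v_{1} + v_{10} = 2·v_{7} ; sig = ⟨2 | 2⟩
  P={2,4,7}:  v_{2} + v_{4} + v_{7} = v_{3} ; sig = ⟨3 | 1⟩
  P={2,4,10}:  v_{2} + v_{4} + v_{10} = 2·v_{3} + v_{8} + v_{9} ; sig = ⟨3 | 1 1 2⟩
  P={1,3,8,9}:  v_{1} + v_{3} + v_{8} + v_{9} = v_{7} ; sig = ⟨4 | 1⟩
  P={3,7,8,9}:  v_{3} + v_{7} + v_{8} + v_{9} = v_{10} ; sig = ⟨4 | 1⟩
  P={1,2,4,8,9}:  v_{1} + v_{2} + v_{4} + v_{8} + v_{9} = 0 ; sig = ⟨5 | 0⟩
  P={2,4,6,8,9}:  v_{2} + v_{4} + v_{6} + v_{8} + v_{9} = v_{5} ; sig = ⟨5 | 1⟩

Signatures (|P|; sorted positive RHS coefficients), sorted:
    ⟨2 | 0⟩
    ⟨2 | 1⟩
    ⟨2 | 1⟩
    ⟨2 | 1⟩
    ⟨2 | 1 1⟩
    ⟨2 | 1 1 1⟩
    ⟨2 | 1 1 1⟩
    ⟨2 | 2⟩
    ⟨3 | 1⟩
    ⟨3 | 1 1 2⟩
    ⟨4 | 1⟩
    ⟨4 | 1⟩
    ⟨5 | 0⟩
    ⟨5 | 1⟩


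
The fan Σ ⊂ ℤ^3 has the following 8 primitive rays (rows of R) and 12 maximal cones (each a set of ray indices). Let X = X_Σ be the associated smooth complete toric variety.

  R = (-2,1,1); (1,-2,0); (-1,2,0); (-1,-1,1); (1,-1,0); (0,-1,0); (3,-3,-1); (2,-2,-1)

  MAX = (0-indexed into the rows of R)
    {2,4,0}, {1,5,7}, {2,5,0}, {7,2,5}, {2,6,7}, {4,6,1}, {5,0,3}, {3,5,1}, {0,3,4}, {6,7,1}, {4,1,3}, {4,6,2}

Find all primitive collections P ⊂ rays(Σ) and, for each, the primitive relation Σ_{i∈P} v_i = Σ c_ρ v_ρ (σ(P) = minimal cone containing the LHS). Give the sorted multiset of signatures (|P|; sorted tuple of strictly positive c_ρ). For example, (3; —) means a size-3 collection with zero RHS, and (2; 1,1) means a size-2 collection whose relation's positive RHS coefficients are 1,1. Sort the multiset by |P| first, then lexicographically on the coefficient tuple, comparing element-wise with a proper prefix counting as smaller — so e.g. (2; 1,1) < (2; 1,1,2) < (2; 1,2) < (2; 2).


10 minimal non-faces of Δ(Σ) (on 8 rays):

  • {1,2}:  v_{1} + v_{2} = 0  so sig = (2; —)
  • {0,1}:  v_{0} + v_{1} = v_{3}  so sig = (2; 1)
  • {0,6}:  v_{0} + v_{6} = v_{1}  so sig = (2; 1)
  • {0,7}:  v_{0} + v_{7} = v_{5}  so sig = (2; 1)
  • {2,3}:  v_{2} + v_{3} = v_{0}  so sig = (2; 1)
  • {4,5}:  v_{4} + v_{5} = v_{1}  so sig = (2; 1)
  • {4,7}:  v_{4} + v_{7} = v_{6}  so sig = (2; 1)
  • {3,7}:  v_{3} + v_{7} = v_{1} + v_{5}  so sig = (2; 1,1)
  • {5,6}:  v_{5} + v_{6} = v_{1} + v_{7}  so sig = (2; 1,1)
  • {3,6}:  v_{3} + v_{6} = 2·v_{1}  so sig = (2; 2)

so the primitive-relation signature multiset is
[(2; —), (2; 1), (2; 1), (2; 1), (2; 1), (2; 1), (2; 1), (2; 1,1), (2; 1,1), (2; 2)]


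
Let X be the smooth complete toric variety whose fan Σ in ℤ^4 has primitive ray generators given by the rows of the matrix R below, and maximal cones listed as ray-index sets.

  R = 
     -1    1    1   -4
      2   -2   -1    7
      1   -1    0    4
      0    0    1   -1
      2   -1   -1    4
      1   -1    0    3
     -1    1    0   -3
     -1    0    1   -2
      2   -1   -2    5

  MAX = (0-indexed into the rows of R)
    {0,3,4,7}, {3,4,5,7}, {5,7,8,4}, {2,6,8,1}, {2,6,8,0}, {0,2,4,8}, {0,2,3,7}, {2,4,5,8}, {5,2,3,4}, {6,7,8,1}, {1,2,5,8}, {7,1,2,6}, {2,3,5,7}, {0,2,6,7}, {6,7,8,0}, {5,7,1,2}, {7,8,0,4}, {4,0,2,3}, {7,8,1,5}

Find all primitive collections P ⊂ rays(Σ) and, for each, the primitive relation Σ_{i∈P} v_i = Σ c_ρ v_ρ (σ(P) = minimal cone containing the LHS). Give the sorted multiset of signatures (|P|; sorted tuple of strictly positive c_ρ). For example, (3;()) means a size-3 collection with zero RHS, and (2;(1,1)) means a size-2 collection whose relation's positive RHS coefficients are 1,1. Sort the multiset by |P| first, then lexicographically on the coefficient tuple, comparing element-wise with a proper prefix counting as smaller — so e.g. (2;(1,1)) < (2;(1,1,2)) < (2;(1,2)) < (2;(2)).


Δ(Σ) — 9 vertices, 10 min non-faces:

  P = {5,6}:  v_{5} + v_{6} = 0  ⇒ sig = (2;())
  P = {0,1}:  v_{0} + v_{1} = v_{5}  ⇒ sig = (2;(1))
  P = {0,5}:  v_{0} + v_{5} = v_{3}  ⇒ sig = (2;(1))
  P = {3,6}:  v_{3} + v_{6} = v_{0}  ⇒ sig = (2;(1))
  P = {3,8}:  v_{3} + v_{8} = v_{4}  ⇒ sig = (2;(1))
  P = {4,6}:  v_{4} + v_{6} = v_{0} + v_{8}  ⇒ sig = (2;(1,1))
  P = {1,4}:  v_{1} + v_{4} = 2·v_{5} + v_{8}  ⇒ sig = (2;(1,2))
  P = {1,3}:  v_{1} + v_{3} = 2·v_{5}  ⇒ sig = (2;(2))
  P = {2,7,8}:  v_{2} + v_{7} + v_{8} = v_{1}  ⇒ sig = (3;(1))
  P = {2,4,7}:  v_{2} + v_{4} + v_{7} = 2·v_{5}  ⇒ sig = (3;(2))

Hence PRS(X_Σ) =
    |P|=2: 8 collections, coeffs (), (1), (1), (1), (1), (1,1), (1,2), (2)
    |P|=3: 2 collections, coeffs (1), (2)


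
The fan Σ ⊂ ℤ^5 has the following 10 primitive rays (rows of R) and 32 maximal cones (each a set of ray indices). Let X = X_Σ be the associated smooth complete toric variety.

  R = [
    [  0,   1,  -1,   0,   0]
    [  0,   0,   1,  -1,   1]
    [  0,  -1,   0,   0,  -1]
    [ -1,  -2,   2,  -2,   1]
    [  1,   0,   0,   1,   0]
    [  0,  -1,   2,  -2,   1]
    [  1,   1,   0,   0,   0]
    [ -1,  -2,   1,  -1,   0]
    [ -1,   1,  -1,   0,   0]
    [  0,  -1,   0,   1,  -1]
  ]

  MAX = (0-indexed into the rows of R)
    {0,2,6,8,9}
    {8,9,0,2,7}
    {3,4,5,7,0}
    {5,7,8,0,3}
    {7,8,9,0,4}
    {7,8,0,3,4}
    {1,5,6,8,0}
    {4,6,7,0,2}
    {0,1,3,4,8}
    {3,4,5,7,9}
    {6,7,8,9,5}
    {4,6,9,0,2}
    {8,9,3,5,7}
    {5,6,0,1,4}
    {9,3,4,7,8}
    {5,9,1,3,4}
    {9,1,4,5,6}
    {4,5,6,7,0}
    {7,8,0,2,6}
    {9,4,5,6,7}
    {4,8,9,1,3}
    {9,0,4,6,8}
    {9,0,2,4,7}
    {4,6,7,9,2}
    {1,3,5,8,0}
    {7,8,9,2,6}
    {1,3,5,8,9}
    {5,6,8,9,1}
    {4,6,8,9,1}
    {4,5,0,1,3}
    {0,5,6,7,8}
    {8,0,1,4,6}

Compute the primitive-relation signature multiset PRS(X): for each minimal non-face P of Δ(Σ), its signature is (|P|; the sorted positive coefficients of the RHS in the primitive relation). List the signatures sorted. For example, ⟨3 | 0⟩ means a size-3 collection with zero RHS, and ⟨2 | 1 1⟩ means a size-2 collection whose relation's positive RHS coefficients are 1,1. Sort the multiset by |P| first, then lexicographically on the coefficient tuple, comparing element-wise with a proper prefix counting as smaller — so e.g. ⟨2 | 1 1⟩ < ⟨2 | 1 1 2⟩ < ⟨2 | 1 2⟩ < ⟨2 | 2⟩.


The 12 primitive collections of Σ (r=10, n=5):

  P={1,7}:  v_{1} + v_{7} = v_{3}  ⟹  sig = ⟨2 | 1⟩
  P={3,6}:  v_{3} + v_{6} = v_{5}  ⟹  sig = ⟨2 | 1⟩
  P={1,2}:  v_{1} + v_{2} = v_{6} + v_{7}  ⟹  sig = ⟨2 | 1 1⟩
  P={2,3}:  v_{2} + v_{3} = v_{6} + 2·v_{7}  ⟹  sig = ⟨2 | 1 2⟩
  P={2,5}:  v_{2} + v_{5} = 2·v_{6} + 2·v_{7}  ⟹  sig = ⟨2 | 2 2⟩
  P={0,1,9}:  v_{0} + v_{1} + v_{9} = 0  ⟹  sig = ⟨3 | 0⟩
  P={0,3,9}:  v_{0} + v_{3} + v_{9} = v_{7}  ⟹  sig = ⟨3 | 1⟩
  P={4,5,8}:  v_{4} + v_{5} + v_{8} = v_{1}  ⟹  sig = ⟨3 | 1⟩
  P={0,5,9}:  v_{0} + v_{5} + v_{9} = v_{6} + v_{7}  ⟹  sig = ⟨3 | 1 1⟩
  P={2,4,8}:  v_{2} + v_{4} + v_{8} = v_{0} + v_{9}  ⟹  sig = ⟨3 | 1 1⟩
  P={4,6,7,8}:  v_{4} + v_{6} + v_{7} + v_{8} = 0  ⟹  sig = ⟨4 | 0⟩
  P={0,6,7,9}:  v_{0} + v_{6} + v_{7} + v_{9} = v_{2}  ⟹  sig = ⟨4 | 1⟩

Signatures (|P|; sorted positive RHS coefficients), sorted:
{ ⟨2 | 1⟩ ×2,  ⟨2 | 1 1⟩,  ⟨2 | 1 2⟩,  ⟨2 | 2 2⟩,  ⟨3 | 0⟩,  ⟨3 | 1⟩ ×2,  ⟨3 | 1 1⟩ ×2,  ⟨4 | 0⟩,  ⟨4 | 1⟩ }


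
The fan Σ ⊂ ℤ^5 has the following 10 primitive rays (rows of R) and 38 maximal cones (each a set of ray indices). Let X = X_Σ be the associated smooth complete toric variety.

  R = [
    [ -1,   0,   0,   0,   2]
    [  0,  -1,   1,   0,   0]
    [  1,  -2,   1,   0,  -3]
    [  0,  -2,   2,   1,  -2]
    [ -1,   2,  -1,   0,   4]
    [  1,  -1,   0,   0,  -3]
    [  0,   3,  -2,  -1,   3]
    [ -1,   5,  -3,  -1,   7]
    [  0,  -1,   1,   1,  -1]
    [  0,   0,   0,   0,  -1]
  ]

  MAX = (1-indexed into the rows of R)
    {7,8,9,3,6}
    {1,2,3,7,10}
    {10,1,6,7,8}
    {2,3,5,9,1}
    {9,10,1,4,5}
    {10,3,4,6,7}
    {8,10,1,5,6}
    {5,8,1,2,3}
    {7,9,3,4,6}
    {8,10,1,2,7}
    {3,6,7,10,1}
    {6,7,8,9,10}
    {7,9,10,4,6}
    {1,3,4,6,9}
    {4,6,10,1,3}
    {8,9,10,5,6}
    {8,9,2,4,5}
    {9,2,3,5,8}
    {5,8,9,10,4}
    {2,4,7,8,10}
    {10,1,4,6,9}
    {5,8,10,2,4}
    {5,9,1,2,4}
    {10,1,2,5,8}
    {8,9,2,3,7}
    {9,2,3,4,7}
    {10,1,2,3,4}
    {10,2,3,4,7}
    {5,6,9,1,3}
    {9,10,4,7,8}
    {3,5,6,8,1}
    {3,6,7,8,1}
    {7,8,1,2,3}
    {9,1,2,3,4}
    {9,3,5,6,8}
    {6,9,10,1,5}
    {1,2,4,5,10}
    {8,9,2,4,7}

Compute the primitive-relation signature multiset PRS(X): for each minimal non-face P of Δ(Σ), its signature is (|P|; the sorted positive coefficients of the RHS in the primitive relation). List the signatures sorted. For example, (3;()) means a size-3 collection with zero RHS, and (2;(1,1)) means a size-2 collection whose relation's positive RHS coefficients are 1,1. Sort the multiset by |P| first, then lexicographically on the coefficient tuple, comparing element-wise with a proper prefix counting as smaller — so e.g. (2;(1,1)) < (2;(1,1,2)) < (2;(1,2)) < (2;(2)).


14 minimal non-faces of Δ(Σ) (on 10 rays):

  P={2,6}:  v_{2} + v_{6} = v_{3}  so sig = (2;(1))
  P={5,7}:  v_{5} + v_{7} = v_{8}  so sig = (2;(1))
  P={3,5,10}:  v_{3} + v_{5} + v_{10} = 0  so sig = (3;())
  P={1,7,9}:  v_{1} + v_{7} + v_{9} = v_{5}  so sig = (3;(1))
  P={2,9,10}:  v_{2} + v_{9} + v_{10} = v_{4}  so sig = (3;(1))
  P={3,8,10}:  v_{3} + v_{8} + v_{10} = v_{7}  so sig = (3;(1))
  P={4,5,6}:  v_{4} + v_{5} + v_{6} = v_{9}  so sig = (3;(1))
  P={3,4,5}:  v_{3} + v_{4} + v_{5} = v_{2} + v_{9}  so sig = (3;(1,1))
  P={3,9,10}:  v_{3} + v_{9} + v_{10} = v_{4} + v_{6}  so sig = (3;(1,1))
  P={4,6,8}:  v_{4} + v_{6} + v_{8} = v_{7} + v_{9}  so sig = (3;(1,1))
  P={1,4,7}:  v_{1} + v_{4} + v_{7} = v_{2} + v_{5} + v_{10}  so sig = (3;(1,1,1))
  P={3,4,8}:  v_{3} + v_{4} + v_{8} = v_{2} + v_{7} + v_{9}  so sig = (3;(1,1,1))
  P={1,4,8}:  v_{1} + v_{4} + v_{8} = v_{2} + 2·v_{5} + v_{10}  so sig = (3;(1,1,2))
  P={1,8,9}:  v_{1} + v_{8} + v_{9} = 2·v_{5}  so sig = (3;(2))

Hence PRS(X_Σ) =
{ (2;(1)) ×2,  (3;()),  (3;(1)) ×4,  (3;(1,1)) ×3,  (3;(1,1,1)) ×2,  (3;(1,1,2)),  (3;(2)) }


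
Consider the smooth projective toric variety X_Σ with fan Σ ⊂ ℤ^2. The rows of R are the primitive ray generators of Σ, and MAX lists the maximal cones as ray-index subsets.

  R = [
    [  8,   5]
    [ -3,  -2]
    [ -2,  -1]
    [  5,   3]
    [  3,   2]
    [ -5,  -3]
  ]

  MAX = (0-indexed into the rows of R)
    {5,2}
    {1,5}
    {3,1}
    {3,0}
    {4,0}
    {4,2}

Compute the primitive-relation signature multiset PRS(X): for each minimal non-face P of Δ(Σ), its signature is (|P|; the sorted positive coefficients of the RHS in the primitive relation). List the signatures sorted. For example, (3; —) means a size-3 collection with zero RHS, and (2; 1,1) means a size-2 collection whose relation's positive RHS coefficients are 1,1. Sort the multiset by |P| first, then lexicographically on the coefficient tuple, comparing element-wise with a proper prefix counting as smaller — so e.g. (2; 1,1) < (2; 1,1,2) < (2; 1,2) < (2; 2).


|primitive collections| = 9. Relations:

  {1,4}:  v_{1} + v_{4} = 0 ; sig = (2; —)
  {3,5}:  v_{3} + v_{5} = 0 ; sig = (2; —)
  {0,1}:  v_{0} + v_{1} = v_{3} ; sig = (2; 1)
  {0,5}:  v_{0} + v_{5} = v_{4} ; sig = (2; 1)
  {1,2}:  v_{1} + v_{2} = v_{5} ; sig = (2; 1)
  {2,3}:  v_{2} + v_{3} = v_{4} ; sig = (2; 1)
  {3,4}:  v_{3} + v_{4} = v_{0} ; sig = (2; 1)
  {4,5}:  v_{4} + v_{5} = v_{2} ; sig = (2; 1)
  {0,2}:  v_{0} + v_{2} = 2·v_{4} ; sig = (2; 2)

Hence PRS(X_Σ) =
    |P|=2: 9 collections, coeffs (), (), (1), (1), (1), (1), (1), (1), (2)


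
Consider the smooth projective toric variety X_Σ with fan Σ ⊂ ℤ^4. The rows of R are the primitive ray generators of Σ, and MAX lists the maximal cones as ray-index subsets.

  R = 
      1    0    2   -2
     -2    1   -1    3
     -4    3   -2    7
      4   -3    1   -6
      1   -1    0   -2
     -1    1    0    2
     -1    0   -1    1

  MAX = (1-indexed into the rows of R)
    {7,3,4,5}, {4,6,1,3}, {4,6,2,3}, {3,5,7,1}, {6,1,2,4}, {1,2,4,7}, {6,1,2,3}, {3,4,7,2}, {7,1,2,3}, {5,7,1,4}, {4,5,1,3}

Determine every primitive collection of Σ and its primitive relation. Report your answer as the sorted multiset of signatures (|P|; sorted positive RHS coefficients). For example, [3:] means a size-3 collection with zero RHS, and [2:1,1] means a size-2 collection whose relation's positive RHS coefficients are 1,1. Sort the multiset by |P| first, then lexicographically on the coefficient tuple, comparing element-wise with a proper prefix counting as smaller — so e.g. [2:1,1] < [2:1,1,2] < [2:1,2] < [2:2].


5 minimal non-faces of Δ(Σ) (on 7 rays):

  • {5,6}:  v_{5} + v_{6} = 0 — sig = [2:]
  • {2,5}:  v_{2} + v_{5} = v_{7} — sig = [2:1]
  • {6,7}:  v_{6} + v_{7} = v_{2} — sig = [2:1]
  • {1,3,4,7}:  v_{1} + v_{3} + v_{4} + v_{7} = 0 — sig = [4:]
  • {1,2,3,4}:  v_{1} + v_{2} + v_{3} + v_{4} = v_{6} — sig = [4:1]

Hence PRS(X_Σ) =
[[2:], [2:1], [2:1], [4:], [4:1]]


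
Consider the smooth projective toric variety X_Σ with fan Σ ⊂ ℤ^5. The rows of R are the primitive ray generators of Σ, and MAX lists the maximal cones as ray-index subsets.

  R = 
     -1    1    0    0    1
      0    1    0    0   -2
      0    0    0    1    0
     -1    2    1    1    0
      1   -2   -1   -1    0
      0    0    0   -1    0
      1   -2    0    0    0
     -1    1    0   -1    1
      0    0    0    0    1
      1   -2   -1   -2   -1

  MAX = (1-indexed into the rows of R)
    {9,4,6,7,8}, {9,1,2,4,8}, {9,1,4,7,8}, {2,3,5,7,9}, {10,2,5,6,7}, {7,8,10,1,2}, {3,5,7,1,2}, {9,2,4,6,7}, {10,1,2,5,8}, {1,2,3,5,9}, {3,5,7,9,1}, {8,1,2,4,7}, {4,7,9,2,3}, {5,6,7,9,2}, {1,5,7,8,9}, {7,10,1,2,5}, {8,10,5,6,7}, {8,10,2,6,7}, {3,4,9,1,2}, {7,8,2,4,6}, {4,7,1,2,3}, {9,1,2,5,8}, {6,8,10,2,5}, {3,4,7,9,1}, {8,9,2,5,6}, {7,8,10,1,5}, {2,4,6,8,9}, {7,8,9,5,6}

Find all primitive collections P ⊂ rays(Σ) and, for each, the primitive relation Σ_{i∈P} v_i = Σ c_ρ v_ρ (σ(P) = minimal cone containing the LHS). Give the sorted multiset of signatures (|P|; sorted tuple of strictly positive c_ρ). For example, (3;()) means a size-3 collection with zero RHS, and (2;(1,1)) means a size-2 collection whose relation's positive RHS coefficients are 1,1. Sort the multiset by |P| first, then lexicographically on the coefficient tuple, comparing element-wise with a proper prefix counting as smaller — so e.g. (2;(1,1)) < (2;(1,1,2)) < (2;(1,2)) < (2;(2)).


Minimal non-faces — 10 found among 10 rays, 28 max cones:

  • {3,6}:  v_{3} + v_{6} = 0  so sig = (2;())
  • {4,5}:  v_{4} + v_{5} = 0  so sig = (2;())
  • {1,6}:  v_{1} + v_{6} = v_{8}  so sig = (2;(1))
  • {3,8}:  v_{3} + v_{8} = v_{1}  so sig = (2;(1))
  • {9,10}:  v_{9} + v_{10} = v_{5} + v_{6}  so sig = (2;(1,1))
  • {4,10}:  v_{4} + v_{10} = v_{2} + v_{7} + v_{8}  so sig = (2;(1,1,1))
  • {3,10}:  v_{3} + v_{10} = v_{1} + v_{2} + v_{5} + v_{7}  so sig = (2;(1,1,1,1))
  • {1,2,7,9}:  v_{1} + v_{2} + v_{7} + v_{9} = 0  so sig = (4;())
  • {2,5,7,8}:  v_{2} + v_{5} + v_{7} + v_{8} = v_{10}  so sig = (4;(1))
  • {2,7,8,9}:  v_{2} + v_{7} + v_{8} + v_{9} = v_{6}  so sig = (4;(1))

Hence PRS(X_Σ) =
[(2;()), (2;()), (2;(1)), (2;(1)), (2;(1,1)), (2;(1,1,1)), (2;(1,1,1,1)), (4;()), (4;(1)), (4;(1))]


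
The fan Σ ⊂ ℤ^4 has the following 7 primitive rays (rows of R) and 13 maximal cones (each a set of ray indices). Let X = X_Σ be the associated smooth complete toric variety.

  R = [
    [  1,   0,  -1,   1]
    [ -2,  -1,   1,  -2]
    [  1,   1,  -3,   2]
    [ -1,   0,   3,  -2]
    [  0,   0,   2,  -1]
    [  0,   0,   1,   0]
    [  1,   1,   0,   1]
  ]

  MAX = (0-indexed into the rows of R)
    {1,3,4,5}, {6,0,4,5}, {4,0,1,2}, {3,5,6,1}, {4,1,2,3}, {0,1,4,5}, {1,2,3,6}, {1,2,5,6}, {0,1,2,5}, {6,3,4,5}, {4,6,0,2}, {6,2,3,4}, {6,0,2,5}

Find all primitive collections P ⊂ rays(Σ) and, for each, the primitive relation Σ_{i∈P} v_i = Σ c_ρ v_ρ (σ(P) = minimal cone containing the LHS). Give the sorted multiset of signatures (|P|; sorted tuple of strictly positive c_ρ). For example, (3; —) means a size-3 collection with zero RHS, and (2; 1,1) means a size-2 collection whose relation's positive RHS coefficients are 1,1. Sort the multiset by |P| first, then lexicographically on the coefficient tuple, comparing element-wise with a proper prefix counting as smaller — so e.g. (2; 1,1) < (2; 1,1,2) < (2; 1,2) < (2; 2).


|primitive collections| = 5. Relations:

  P = {0,3}:  v_{0} + v_{3} = v_{4}  →  sig = (2; 1)
  P = {0,1,6}:  v_{0} + v_{1} + v_{6} = 0  →  sig = (3; —)
  P = {1,4,6}:  v_{1} + v_{4} + v_{6} = v_{3}  →  sig = (3; 1)
  P = {2,4,5}:  v_{2} + v_{4} + v_{5} = v_{6}  →  sig = (3; 1)
  P = {2,3,5}:  v_{2} + v_{3} + v_{5} = v_{1} + 2·v_{6}  →  sig = (3; 1,2)

so the primitive-relation signature multiset is
    |P|=2: 1 collection, coeffs (1)
    |P|=3: 4 collections, coeffs (), (1), (1), (1,2)


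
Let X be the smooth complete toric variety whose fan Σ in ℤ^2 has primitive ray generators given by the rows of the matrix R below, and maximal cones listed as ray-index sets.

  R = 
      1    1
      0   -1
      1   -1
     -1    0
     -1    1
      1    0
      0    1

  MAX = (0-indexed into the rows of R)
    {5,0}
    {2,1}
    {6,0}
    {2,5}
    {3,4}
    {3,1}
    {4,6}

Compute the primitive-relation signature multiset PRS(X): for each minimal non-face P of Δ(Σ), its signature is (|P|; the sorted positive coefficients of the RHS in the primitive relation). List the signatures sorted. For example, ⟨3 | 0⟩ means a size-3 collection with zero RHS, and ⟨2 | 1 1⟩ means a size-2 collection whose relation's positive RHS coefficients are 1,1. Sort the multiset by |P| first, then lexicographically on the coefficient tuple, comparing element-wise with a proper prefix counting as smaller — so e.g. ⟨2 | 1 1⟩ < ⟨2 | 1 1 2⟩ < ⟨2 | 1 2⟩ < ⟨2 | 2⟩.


|primitive collections| = 14. Relations:

  P = {1,6}:  v_{1} + v_{6} = 0  →  sig = ⟨2 | 0⟩
  P = {2,4}:  v_{2} + v_{4} = 0  →  sig = ⟨2 | 0⟩
  P = {3,5}:  v_{3} + v_{5} = 0  →  sig = ⟨2 | 0⟩
  P = {0,1}:  v_{0} + v_{1} = v_{5}  →  sig = ⟨2 | 1⟩
  P = {0,3}:  v_{0} + v_{3} = v_{6}  →  sig = ⟨2 | 1⟩
  P = {1,4}:  v_{1} + v_{4} = v_{3}  →  sig = ⟨2 | 1⟩
  P = {1,5}:  v_{1} + v_{5} = v_{2}  →  sig = ⟨2 | 1⟩
  P = {2,3}:  v_{2} + v_{3} = v_{1}  →  sig = ⟨2 | 1⟩
  P = {2,6}:  v_{2} + v_{6} = v_{5}  →  sig = ⟨2 | 1⟩
  P = {3,6}:  v_{3} + v_{6} = v_{4}  →  sig = ⟨2 | 1⟩
  P = {4,5}:  v_{4} + v_{5} = v_{6}  →  sig = ⟨2 | 1⟩
  P = {5,6}:  v_{5} + v_{6} = v_{0}  →  sig = ⟨2 | 1⟩
  P = {0,2}:  v_{0} + v_{2} = 2·v_{5}  →  sig = ⟨2 | 2⟩
  P = {0,4}:  v_{0} + v_{4} = 2·v_{6}  →  sig = ⟨2 | 2⟩

Hence PRS(X_Σ) =
{ ⟨2 | 0⟩ ×3,  ⟨2 | 1⟩ ×9,  ⟨2 | 2⟩ ×2 }


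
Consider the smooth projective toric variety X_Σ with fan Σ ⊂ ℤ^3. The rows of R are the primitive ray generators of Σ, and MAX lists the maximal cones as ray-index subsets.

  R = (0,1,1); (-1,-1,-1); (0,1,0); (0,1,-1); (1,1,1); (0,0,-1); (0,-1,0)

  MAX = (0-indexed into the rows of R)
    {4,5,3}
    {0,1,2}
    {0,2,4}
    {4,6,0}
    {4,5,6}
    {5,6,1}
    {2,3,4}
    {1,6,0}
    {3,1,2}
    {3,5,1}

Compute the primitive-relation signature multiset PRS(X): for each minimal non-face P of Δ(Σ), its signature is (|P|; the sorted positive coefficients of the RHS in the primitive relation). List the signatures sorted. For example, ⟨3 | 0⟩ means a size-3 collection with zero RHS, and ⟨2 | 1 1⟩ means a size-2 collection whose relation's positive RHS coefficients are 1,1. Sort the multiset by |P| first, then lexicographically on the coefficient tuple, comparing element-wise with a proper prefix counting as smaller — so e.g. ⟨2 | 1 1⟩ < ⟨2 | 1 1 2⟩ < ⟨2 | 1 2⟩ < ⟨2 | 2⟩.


Primitive collections (6):

  P = {1,4}:  v_{1} + v_{4} = 0 — sig = ⟨2 | 0⟩
  P = {2,6}:  v_{2} + v_{6} = 0 — sig = ⟨2 | 0⟩
  P = {0,5}:  v_{0} + v_{5} = v_{2} — sig = ⟨2 | 1⟩
  P = {2,5}:  v_{2} + v_{5} = v_{3} — sig = ⟨2 | 1⟩
  P = {3,6}:  v_{3} + v_{6} = v_{5} — sig = ⟨2 | 1⟩
  P = {0,3}:  v_{0} + v_{3} = 2·v_{2} — sig = ⟨2 | 2⟩

so the primitive-relation signature multiset is
    |P|=2: 6 collections, coeffs (), (), (1), (1), (1), (2)


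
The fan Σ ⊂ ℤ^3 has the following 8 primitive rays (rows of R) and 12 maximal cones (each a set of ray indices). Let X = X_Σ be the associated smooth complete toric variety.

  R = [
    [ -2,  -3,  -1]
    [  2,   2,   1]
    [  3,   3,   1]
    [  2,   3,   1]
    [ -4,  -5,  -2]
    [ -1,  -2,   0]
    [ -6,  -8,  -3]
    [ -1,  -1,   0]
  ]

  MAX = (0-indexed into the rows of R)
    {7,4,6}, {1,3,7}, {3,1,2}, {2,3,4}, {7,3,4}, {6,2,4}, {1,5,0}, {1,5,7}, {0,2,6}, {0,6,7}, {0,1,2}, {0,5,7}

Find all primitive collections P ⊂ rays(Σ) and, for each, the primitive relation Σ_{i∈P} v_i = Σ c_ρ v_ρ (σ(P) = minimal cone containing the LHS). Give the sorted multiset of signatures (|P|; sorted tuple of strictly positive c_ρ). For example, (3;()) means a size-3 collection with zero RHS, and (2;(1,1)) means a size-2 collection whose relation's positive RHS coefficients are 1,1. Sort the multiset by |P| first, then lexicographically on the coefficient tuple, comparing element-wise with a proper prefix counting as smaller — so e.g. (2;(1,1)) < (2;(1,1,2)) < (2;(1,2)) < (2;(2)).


The 11 primitive collections of Σ (r=8, n=3):

  P={0,3}:  v_{0} + v_{3} = 0  ⟹  sig = (2;())
  P={0,4}:  v_{0} + v_{4} = v_{6}  ⟹  sig = (2;(1))
  P={1,4}:  v_{1} + v_{4} = v_{0}  ⟹  sig = (2;(1))
  P={2,7}:  v_{2} + v_{7} = v_{1}  ⟹  sig = (2;(1))
  P={3,6}:  v_{3} + v_{6} = v_{4}  ⟹  sig = (2;(1))
  P={3,5}:  v_{3} + v_{5} = v_{1} + v_{7}  ⟹  sig = (2;(1,1))
  P={2,5}:  v_{2} + v_{5} = v_{0} + 2·v_{1}  ⟹  sig = (2;(1,2))
  P={4,5}:  v_{4} + v_{5} = 2·v_{0} + v_{7}  ⟹  sig = (2;(1,2))
  P={5,6}:  v_{5} + v_{6} = 3·v_{0} + v_{7}  ⟹  sig = (2;(1,3))
  P={1,6}:  v_{1} + v_{6} = 2·v_{0}  ⟹  sig = (2;(2))
  P={0,1,7}:  v_{0} + v_{1} + v_{7} = v_{5}  ⟹  sig = (3;(1))

Hence PRS(X_Σ) =
    |P|=2: 10 collections, coeffs (), (1), (1), (1), (1), (1,1), (1,2), (1,2), (1,3), (2)
    |P|=3: 1 collection, coeffs (1)


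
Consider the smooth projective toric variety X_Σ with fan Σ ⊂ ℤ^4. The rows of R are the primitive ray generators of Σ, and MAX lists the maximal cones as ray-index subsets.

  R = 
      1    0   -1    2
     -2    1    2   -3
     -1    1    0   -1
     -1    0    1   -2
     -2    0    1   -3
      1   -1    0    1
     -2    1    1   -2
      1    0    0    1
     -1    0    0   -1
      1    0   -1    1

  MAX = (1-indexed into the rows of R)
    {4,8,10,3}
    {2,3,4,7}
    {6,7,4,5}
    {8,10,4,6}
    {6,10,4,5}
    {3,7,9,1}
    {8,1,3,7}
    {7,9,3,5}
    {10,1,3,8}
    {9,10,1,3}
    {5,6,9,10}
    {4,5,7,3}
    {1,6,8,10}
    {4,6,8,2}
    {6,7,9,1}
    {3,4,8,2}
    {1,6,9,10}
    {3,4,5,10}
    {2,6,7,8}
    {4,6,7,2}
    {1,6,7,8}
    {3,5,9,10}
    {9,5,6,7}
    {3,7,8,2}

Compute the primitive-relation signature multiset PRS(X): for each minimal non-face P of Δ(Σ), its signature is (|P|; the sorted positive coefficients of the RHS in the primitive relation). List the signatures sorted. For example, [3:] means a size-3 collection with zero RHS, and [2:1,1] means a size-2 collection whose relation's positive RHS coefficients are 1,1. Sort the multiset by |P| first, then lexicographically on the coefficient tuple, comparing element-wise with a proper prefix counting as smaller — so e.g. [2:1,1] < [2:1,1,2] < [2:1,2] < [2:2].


12 minimal non-faces of Δ(Σ) (on 10 rays):

  {1,4}:  v_{1} + v_{4} = 0  so sig = [2:]
  {3,6}:  v_{3} + v_{6} = 0  so sig = [2:]
  {8,9}:  v_{8} + v_{9} = 0  so sig = [2:]
  {1,5}:  v_{1} + v_{5} = v_{9}  so sig = [2:1]
  {4,9}:  v_{4} + v_{9} = v_{5}  so sig = [2:1]
  {5,8}:  v_{5} + v_{8} = v_{4}  so sig = [2:1]
  {7,10}:  v_{7} + v_{10} = v_{3}  so sig = [2:1]
  {1,2}:  v_{1} + v_{2} = v_{7} + v_{8}  so sig = [2:1,1]
  {2,9}:  v_{2} + v_{9} = v_{4} + v_{7}  so sig = [2:1,1]
  {2,10}:  v_{2} + v_{10} = v_{3} + v_{4} + v_{8}  so sig = [2:1,1,1]
  {2,5}:  v_{2} + v_{5} = 2·v_{4} + v_{7}  so sig = [2:1,2]
  {4,7,8}:  v_{4} + v_{7} + v_{8} = v_{2}  so sig = [3:1]

Hence PRS(X_Σ) =
[[2:], [2:], [2:], [2:1], [2:1], [2:1], [2:1], [2:1,1], [2:1,1], [2:1,1,1], [2:1,2], [3:1]]


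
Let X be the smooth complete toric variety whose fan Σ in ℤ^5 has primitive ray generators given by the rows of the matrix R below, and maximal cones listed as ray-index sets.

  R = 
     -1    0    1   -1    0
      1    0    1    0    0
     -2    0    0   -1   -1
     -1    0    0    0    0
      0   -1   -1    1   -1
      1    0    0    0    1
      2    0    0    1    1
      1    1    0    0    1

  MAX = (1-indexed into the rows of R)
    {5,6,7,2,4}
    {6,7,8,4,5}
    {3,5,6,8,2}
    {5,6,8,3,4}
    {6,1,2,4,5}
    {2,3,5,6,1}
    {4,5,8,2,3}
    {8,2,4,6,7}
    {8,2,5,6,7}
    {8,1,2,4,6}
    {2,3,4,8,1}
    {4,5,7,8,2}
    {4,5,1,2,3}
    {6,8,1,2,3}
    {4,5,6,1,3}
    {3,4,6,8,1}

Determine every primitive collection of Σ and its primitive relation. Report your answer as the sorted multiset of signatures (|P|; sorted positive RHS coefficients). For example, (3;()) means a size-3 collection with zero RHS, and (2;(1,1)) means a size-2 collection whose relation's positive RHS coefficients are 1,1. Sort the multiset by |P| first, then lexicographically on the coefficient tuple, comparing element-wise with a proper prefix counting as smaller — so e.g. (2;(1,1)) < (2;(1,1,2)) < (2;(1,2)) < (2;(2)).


Minimal non-faces — 5 found among 8 rays, 16 max cones:

  • {3,7}:  v_{3} + v_{7} = 0  so sig = (2;())
  • {1,7}:  v_{1} + v_{7} = v_{2} + v_{4} + v_{6}  so sig = (2;(1,1,1))
  • {1,5,8}:  v_{1} + v_{5} + v_{8} = 0  so sig = (3;())
  • {2,3,4,6}:  v_{2} + v_{3} + v_{4} + v_{6} = v_{1}  so sig = (4;(1))
  • {2,4,5,6,8}:  v_{2} + v_{4} + v_{5} + v_{6} + v_{8} = v_{7}  so sig = (5;(1))

Signatures (|P|; sorted positive RHS coefficients), sorted:
[(2;()), (2;(1,1,1)), (3;()), (4;(1)), (5;(1))]


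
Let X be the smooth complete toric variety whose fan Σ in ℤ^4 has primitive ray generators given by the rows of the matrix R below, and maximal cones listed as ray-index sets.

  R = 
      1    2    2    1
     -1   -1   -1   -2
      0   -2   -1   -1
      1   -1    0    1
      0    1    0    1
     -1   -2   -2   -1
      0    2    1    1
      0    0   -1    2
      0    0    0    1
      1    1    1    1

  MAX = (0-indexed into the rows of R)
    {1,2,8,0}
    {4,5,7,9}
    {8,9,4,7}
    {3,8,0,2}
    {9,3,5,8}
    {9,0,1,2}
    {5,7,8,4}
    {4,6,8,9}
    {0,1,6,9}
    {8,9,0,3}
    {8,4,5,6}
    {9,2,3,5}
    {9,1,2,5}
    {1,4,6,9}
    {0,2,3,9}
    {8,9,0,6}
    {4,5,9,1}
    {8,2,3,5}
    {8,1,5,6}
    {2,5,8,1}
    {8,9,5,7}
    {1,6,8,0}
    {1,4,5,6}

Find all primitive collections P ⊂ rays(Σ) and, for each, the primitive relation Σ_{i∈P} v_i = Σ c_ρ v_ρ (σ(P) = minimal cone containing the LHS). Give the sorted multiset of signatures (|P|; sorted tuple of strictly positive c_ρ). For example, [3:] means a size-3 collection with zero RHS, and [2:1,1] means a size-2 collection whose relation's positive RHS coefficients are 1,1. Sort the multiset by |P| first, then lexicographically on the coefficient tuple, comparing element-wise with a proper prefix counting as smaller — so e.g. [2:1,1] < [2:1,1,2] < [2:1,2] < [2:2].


17 collections generate NE(X_Σ); each relation:

  P = {0,5}:  v_{0} + v_{5} = 0  ⟹  sig = [2:]
  P = {2,6}:  v_{2} + v_{6} = 0  ⟹  sig = [2:]
  P = {1,3}:  v_{1} + v_{3} = v_{2}  ⟹  sig = [2:1]
  P = {0,4}:  v_{0} + v_{4} = v_{6} + v_{9}  ⟹  sig = [2:1,1]
  P = {1,7}:  v_{1} + v_{7} = v_{4} + v_{5}  ⟹  sig = [2:1,1]
  P = {2,4}:  v_{2} + v_{4} = v_{5} + v_{9}  ⟹  sig = [2:1,1]
  P = {3,6}:  v_{3} + v_{6} = v_{8} + v_{9}  ⟹  sig = [2:1,1]
  P = {0,7}:  v_{0} + v_{7} = v_{4} + v_{8} + v_{9}  ⟹  sig = [2:1,1,1]
  P = {3,4}:  v_{3} + v_{4} = v_{5} + v_{8} + 2·v_{9}  ⟹  sig = [2:1,1,2]
  P = {6,7}:  v_{6} + v_{7} = 2·v_{4} + v_{8}  ⟹  sig = [2:1,2]
  P = {2,7}:  v_{2} + v_{7} = 2·v_{5} + v_{8} + 2·v_{9}  ⟹  sig = [2:1,2,2]
  P = {3,7}:  v_{3} + v_{7} = 2·v_{5} + 2·v_{8} + 3·v_{9}  ⟹  sig = [2:2,2,3]
  P = {1,8,9}:  v_{1} + v_{8} + v_{9} = 0  ⟹  sig = [3:]
  P = {2,8,9}:  v_{2} + v_{8} + v_{9} = v_{3}  ⟹  sig = [3:1]
  P = {5,6,9}:  v_{5} + v_{6} + v_{9} = v_{4}  ⟹  sig = [3:1]
  P = {1,4,8}:  v_{1} + v_{4} + v_{8} = v_{5} + v_{6}  ⟹  sig = [3:1,1]
  P = {4,5,8,9}:  v_{4} + v_{5} + v_{8} + v_{9} = v_{7}  ⟹  sig = [4:1]

Hence PRS(X_Σ) =
{ [2:] ×2,  [2:1],  [2:1,1] ×4,  [2:1,1,1],  [2:1,1,2],  [2:1,2],  [2:1,2,2],  [2:2,2,3],  [3:],  [3:1] ×2,  [3:1,1],  [4:1] }
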